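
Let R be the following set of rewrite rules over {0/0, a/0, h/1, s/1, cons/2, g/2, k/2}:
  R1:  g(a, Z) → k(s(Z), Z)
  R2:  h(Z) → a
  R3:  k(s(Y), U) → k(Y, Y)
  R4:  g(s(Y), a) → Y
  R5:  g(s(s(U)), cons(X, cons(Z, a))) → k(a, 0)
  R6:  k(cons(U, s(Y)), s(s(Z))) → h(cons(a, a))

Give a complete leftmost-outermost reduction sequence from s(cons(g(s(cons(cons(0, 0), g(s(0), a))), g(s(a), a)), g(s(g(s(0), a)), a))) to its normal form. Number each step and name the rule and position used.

1. s(cons(g(s(cons(cons(0, 0), g(s(0), a))), g(s(a), a)), g(s(g(s(0), a)), a)))  →  s(cons(g(s(cons(cons(0, 0), 0)), g(s(a), a)), g(s(g(s(0), a)), a)))   [R4 at 1.1.1.1.2]
2. s(cons(g(s(cons(cons(0, 0), 0)), g(s(a), a)), g(s(g(s(0), a)), a)))  →  s(cons(g(s(cons(cons(0, 0), 0)), a), g(s(g(s(0), a)), a)))   [R4 at 1.1.2]
3. s(cons(g(s(cons(cons(0, 0), 0)), a), g(s(g(s(0), a)), a)))  →  s(cons(cons(cons(0, 0), 0), g(s(g(s(0), a)), a)))   [R4 at 1.1]
4. s(cons(cons(cons(0, 0), 0), g(s(g(s(0), a)), a)))  →  s(cons(cons(cons(0, 0), 0), g(s(0), a)))   [R4 at 1.2]
5. s(cons(cons(cons(0, 0), 0), g(s(0), a)))  →  s(cons(cons(cons(0, 0), 0), 0))   [R4 at 1.2]

s(cons(cons(cons(0, 0), 0), 0))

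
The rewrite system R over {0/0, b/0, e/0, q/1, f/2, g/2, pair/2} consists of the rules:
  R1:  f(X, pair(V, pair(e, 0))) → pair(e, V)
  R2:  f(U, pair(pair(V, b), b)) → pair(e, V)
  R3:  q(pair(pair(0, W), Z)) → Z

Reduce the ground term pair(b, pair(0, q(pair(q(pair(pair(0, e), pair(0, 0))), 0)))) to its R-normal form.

1. pair(b, pair(0, q(pair(q(pair(pair(0, e), pair(0, 0))), 0))))  →  pair(b, pair(0, q(pair(pair(0, 0), 0))))   [R3 at 2.2.1.1]
2. pair(b, pair(0, q(pair(pair(0, 0), 0))))  →  pair(b, pair(0, 0))   [R3 at 2.2]

pair(b, pair(0, 0))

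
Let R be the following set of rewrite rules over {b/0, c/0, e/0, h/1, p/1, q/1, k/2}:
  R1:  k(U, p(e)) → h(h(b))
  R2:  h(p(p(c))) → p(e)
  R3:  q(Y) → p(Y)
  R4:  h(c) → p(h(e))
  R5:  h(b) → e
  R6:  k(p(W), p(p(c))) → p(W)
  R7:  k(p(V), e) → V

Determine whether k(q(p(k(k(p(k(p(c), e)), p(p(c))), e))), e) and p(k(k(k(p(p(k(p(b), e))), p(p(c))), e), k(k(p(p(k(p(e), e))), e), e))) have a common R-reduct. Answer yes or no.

no — NF(t₁) = p(c), NF(t₂) = p(b)

Reduce t₁ = k(q(p(k(k(p(k(p(c), e)), p(p(c))), e))), e):
1. k(q(p(k(k(p(k(p(c), e)), p(p(c))), e))), e)  →  k(p(p(k(k(p(k(p(c), e)), p(p(c))), e))), e)   [R3 at 1]
2. k(p(p(k(k(p(k(p(c), e)), p(p(c))), e))), e)  →  p(k(k(p(k(p(c), e)), p(p(c))), e))   [R7 at ε]
3. p(k(k(p(k(p(c), e)), p(p(c))), e))  →  p(k(p(k(p(c), e)), e))   [R6 at 1.1]
4. p(k(p(k(p(c), e)), e))  →  p(k(p(c), e))   [R7 at 1]
5. p(k(p(c), e))  →  p(c)   [R7 at 1]

Reduce t₂ = p(k(k(k(p(p(k(p(b), e))), p(p(c))), e), k(k(p(p(k(p(e), e))), e), e))):
1. p(k(k(k(p(p(k(p(b), e))), p(p(c))), e), k(k(p(p(k(p(e), e))), e), e)))  →  p(k(k(p(p(k(p(b), e))), e), k(k(p(p(k(p(e), e))), e), e)))   [R6 at 1.1.1]
2. p(k(k(p(p(k(p(b), e))), e), k(k(p(p(k(p(e), e))), e), e)))  →  p(k(p(k(p(b), e)), k(k(p(p(k(p(e), e))), e), e)))   [R7 at 1.1]
3. p(k(p(k(p(b), e)), k(k(p(p(k(p(e), e))), e), e)))  →  p(k(p(b), k(k(p(p(k(p(e), e))), e), e)))   [R7 at 1.1.1]
4. p(k(p(b), k(k(p(p(k(p(e), e))), e), e)))  →  p(k(p(b), k(p(k(p(e), e)), e)))   [R7 at 1.2.1]
5. p(k(p(b), k(p(k(p(e), e)), e)))  →  p(k(p(b), k(p(e), e)))   [R7 at 1.2]
6. p(k(p(b), k(p(e), e)))  →  p(k(p(b), e))   [R7 at 1.2]
7. p(k(p(b), e))  →  p(b)   [R7 at 1]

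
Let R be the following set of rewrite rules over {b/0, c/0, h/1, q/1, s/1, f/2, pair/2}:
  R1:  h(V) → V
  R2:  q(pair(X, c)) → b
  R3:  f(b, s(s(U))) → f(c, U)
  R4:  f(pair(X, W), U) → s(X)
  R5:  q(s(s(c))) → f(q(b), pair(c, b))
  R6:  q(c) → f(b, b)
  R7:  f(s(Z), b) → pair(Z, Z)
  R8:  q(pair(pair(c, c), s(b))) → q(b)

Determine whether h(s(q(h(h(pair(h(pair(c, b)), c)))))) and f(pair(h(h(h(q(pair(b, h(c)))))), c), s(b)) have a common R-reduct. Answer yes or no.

yes — NF(t₁) = s(b), NF(t₂) = s(b)

Reduce t₁ = h(s(q(h(h(pair(h(pair(c, b)), c)))))):
1. h(s(q(h(h(pair(h(pair(c, b)), c))))))  →  s(q(h(h(pair(h(pair(c, b)), c)))))   [R1 at ε]
2. s(q(h(h(pair(h(pair(c, b)), c)))))  →  s(q(h(pair(h(pair(c, b)), c))))   [R1 at 1.1]
3. s(q(h(pair(h(pair(c, b)), c))))  →  s(q(pair(h(pair(c, b)), c)))   [R1 at 1.1]
4. s(q(pair(h(pair(c, b)), c)))  →  s(b)   [R2 at 1]

Reduce t₂ = f(pair(h(h(h(q(pair(b, h(c)))))), c), s(b)):
1. f(pair(h(h(h(q(pair(b, h(c)))))), c), s(b))  →  s(h(h(h(q(pair(b, h(c)))))))   [R4 at ε]
2. s(h(h(h(q(pair(b, h(c)))))))  →  s(h(h(q(pair(b, h(c))))))   [R1 at 1]
3. s(h(h(q(pair(b, h(c))))))  →  s(h(q(pair(b, h(c)))))   [R1 at 1]
4. s(h(q(pair(b, h(c)))))  →  s(q(pair(b, h(c))))   [R1 at 1]
5. s(q(pair(b, h(c))))  →  s(q(pair(b, c)))   [R1 at 1.1.2]
6. s(q(pair(b, c)))  →  s(b)   [R2 at 1]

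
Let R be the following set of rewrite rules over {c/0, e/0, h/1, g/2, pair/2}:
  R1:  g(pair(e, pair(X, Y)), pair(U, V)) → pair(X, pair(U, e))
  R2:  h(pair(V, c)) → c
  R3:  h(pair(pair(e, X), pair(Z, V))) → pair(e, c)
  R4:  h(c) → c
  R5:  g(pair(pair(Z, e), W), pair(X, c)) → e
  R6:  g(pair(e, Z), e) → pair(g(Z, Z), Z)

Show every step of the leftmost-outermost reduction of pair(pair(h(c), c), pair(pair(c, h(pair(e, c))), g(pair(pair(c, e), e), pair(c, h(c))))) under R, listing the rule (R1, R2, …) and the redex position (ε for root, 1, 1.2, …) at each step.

1. pair(pair(h(c), c), pair(pair(c, h(pair(e, c))), g(pair(pair(c, e), e), pair(c, h(c)))))  →  pair(pair(c, c), pair(pair(c, h(pair(e, c))), g(pair(pair(c, e), e), pair(c, h(c)))))   [R4 at 1.1]
2. pair(pair(c, c), pair(pair(c, h(pair(e, c))), g(pair(pair(c, e), e), pair(c, h(c)))))  →  pair(pair(c, c), pair(pair(c, c), g(pair(pair(c, e), e), pair(c, h(c)))))   [R2 at 2.1.2]
3. pair(pair(c, c), pair(pair(c, c), g(pair(pair(c, e), e), pair(c, h(c)))))  →  pair(pair(c, c), pair(pair(c, c), g(pair(pair(c, e), e), pair(c, c))))   [R4 at 2.2.2.2]
4. pair(pair(c, c), pair(pair(c, c), g(pair(pair(c, e), e), pair(c, c))))  →  pair(pair(c, c), pair(pair(c, c), e))   [R5 at 2.2]

pair(pair(c, c), pair(pair(c, c), e))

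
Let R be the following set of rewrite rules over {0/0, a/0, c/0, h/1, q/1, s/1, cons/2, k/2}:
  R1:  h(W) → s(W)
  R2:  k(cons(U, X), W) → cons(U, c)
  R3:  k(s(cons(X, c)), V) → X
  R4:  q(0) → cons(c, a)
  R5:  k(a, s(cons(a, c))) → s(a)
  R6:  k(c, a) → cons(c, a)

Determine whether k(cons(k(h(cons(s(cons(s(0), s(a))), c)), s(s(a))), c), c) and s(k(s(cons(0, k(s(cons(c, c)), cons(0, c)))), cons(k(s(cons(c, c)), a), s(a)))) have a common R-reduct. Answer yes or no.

no — NF(t₁) = cons(s(cons(s(0), s(a))), c), NF(t₂) = s(0)

Reduce t₁ = k(cons(k(h(cons(s(cons(s(0), s(a))), c)), s(s(a))), c), c):
1. k(cons(k(h(cons(s(cons(s(0), s(a))), c)), s(s(a))), c), c)  →  cons(k(h(cons(s(cons(s(0), s(a))), c)), s(s(a))), c)   [R2 at ε]
2. cons(k(h(cons(s(cons(s(0), s(a))), c)), s(s(a))), c)  →  cons(k(s(cons(s(cons(s(0), s(a))), c)), s(s(a))), c)   [R1 at 1.1]
3. cons(k(s(cons(s(cons(s(0), s(a))), c)), s(s(a))), c)  →  cons(s(cons(s(0), s(a))), c)   [R3 at 1]

Reduce t₂ = s(k(s(cons(0, k(s(cons(c, c)), cons(0, c)))), cons(k(s(cons(c, c)), a), s(a)))):
1. s(k(s(cons(0, k(s(cons(c, c)), cons(0, c)))), cons(k(s(cons(c, c)), a), s(a))))  →  s(k(s(cons(0, c)), cons(k(s(cons(c, c)), a), s(a))))   [R3 at 1.1.1.2]
2. s(k(s(cons(0, c)), cons(k(s(cons(c, c)), a), s(a))))  →  s(0)   [R3 at 1]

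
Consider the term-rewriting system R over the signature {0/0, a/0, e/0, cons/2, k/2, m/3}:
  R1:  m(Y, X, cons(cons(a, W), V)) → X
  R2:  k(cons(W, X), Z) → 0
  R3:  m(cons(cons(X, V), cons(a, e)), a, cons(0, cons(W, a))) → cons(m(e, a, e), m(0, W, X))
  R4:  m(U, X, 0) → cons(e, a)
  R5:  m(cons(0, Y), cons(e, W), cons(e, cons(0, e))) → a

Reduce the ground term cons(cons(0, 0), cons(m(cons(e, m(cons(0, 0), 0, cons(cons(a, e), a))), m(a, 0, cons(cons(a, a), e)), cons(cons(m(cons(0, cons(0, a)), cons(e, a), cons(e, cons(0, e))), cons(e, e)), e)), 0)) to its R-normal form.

1. cons(cons(0, 0), cons(m(cons(e, m(cons(0, 0), 0, cons(cons(a, e), a))), m(a, 0, cons(cons(a, a), e)), cons(cons(m(cons(0, cons(0, a)), cons(e, a), cons(e, cons(0, e))), cons(e, e)), e)), 0))  →  cons(cons(0, 0), cons(m(cons(e, 0), m(a, 0, cons(cons(a, a), e)), cons(cons(m(cons(0, cons(0, a)), cons(e, a), cons(e, cons(0, e))), cons(e, e)), e)), 0))   [R1 at 2.1.1.2]
2. cons(cons(0, 0), cons(m(cons(e, 0), m(a, 0, cons(cons(a, a), e)), cons(cons(m(cons(0, cons(0, a)), cons(e, a), cons(e, cons(0, e))), cons(e, e)), e)), 0))  →  cons(cons(0, 0), cons(m(cons(e, 0), 0, cons(cons(m(cons(0, cons(0, a)), cons(e, a), cons(e, cons(0, e))), cons(e, e)), e)), 0))   [R1 at 2.1.2]
3. cons(cons(0, 0), cons(m(cons(e, 0), 0, cons(cons(m(cons(0, cons(0, a)), cons(e, a), cons(e, cons(0, e))), cons(e, e)), e)), 0))  →  cons(cons(0, 0), cons(m(cons(e, 0), 0, cons(cons(a, cons(e, e)), e)), 0))   [R5 at 2.1.3.1.1]
4. cons(cons(0, 0), cons(m(cons(e, 0), 0, cons(cons(a, cons(e, e)), e)), 0))  →  cons(cons(0, 0), cons(0, 0))   [R1 at 2.1]

cons(cons(0, 0), cons(0, 0))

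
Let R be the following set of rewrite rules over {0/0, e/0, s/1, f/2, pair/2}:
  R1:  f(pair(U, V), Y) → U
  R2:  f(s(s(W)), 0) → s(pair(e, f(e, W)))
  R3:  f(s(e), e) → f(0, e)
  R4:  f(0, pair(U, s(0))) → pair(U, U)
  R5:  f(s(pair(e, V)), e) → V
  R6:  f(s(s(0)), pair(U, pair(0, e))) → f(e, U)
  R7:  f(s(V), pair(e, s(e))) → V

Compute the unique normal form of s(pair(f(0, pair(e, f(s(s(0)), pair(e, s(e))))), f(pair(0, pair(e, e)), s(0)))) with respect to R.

1. s(pair(f(0, pair(e, f(s(s(0)), pair(e, s(e))))), f(pair(0, pair(e, e)), s(0))))  →  s(pair(f(0, pair(e, s(0))), f(pair(0, pair(e, e)), s(0))))   [R7 at 1.1.2.2]
2. s(pair(f(0, pair(e, s(0))), f(pair(0, pair(e, e)), s(0))))  →  s(pair(pair(e, e), f(pair(0, pair(e, e)), s(0))))   [R4 at 1.1]
3. s(pair(pair(e, e), f(pair(0, pair(e, e)), s(0))))  →  s(pair(pair(e, e), 0))   [R1 at 1.2]

s(pair(pair(e, e), 0))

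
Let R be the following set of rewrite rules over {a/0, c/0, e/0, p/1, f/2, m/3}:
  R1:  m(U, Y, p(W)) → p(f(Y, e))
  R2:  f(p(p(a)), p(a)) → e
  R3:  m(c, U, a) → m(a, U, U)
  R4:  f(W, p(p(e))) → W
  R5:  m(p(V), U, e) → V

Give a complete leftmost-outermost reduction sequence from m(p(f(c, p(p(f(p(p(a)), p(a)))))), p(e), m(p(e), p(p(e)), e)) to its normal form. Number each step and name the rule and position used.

c

1. m(p(f(c, p(p(f(p(p(a)), p(a)))))), p(e), m(p(e), p(p(e)), e))  →  m(p(f(c, p(p(e)))), p(e), m(p(e), p(p(e)), e))   [R2 at 1.1.2.1.1]
2. m(p(f(c, p(p(e)))), p(e), m(p(e), p(p(e)), e))  →  m(p(c), p(e), m(p(e), p(p(e)), e))   [R4 at 1.1]
3. m(p(c), p(e), m(p(e), p(p(e)), e))  →  m(p(c), p(e), e)   [R5 at 3]
4. m(p(c), p(e), e)  →  c   [R5 at ε]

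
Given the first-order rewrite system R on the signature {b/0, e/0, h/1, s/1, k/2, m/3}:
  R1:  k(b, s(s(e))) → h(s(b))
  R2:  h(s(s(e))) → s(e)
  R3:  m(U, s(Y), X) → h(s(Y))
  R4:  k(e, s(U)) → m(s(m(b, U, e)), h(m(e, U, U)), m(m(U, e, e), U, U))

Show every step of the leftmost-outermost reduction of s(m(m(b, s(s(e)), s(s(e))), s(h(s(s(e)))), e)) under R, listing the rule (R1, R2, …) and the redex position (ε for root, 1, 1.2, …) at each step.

1. s(m(m(b, s(s(e)), s(s(e))), s(h(s(s(e)))), e))  →  s(h(s(h(s(s(e))))))   [R3 at 1]
2. s(h(s(h(s(s(e))))))  →  s(h(s(s(e))))   [R2 at 1.1.1]
3. s(h(s(s(e))))  →  s(s(e))   [R2 at 1]

s(s(e))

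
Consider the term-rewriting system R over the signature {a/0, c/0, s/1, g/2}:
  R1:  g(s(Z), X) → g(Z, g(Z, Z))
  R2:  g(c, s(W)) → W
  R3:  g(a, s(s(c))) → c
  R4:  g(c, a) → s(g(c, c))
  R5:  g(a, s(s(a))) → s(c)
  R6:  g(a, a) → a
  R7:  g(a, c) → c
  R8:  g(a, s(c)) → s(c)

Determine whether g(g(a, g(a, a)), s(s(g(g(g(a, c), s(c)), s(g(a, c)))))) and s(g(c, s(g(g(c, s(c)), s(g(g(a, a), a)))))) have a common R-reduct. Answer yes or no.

no — NF(t₁) = c, NF(t₂) = s(a)

Reduce t₁ = g(g(a, g(a, a)), s(s(g(g(g(a, c), s(c)), s(g(a, c)))))):
1. g(g(a, g(a, a)), s(s(g(g(g(a, c), s(c)), s(g(a, c))))))  →  g(g(a, a), s(s(g(g(g(a, c), s(c)), s(g(a, c))))))   [R6 at 1.2]
2. g(g(a, a), s(s(g(g(g(a, c), s(c)), s(g(a, c))))))  →  g(a, s(s(g(g(g(a, c), s(c)), s(g(a, c))))))   [R6 at 1]
3. g(a, s(s(g(g(g(a, c), s(c)), s(g(a, c))))))  →  g(a, s(s(g(g(c, s(c)), s(g(a, c))))))   [R7 at 2.1.1.1.1]
4. g(a, s(s(g(g(c, s(c)), s(g(a, c))))))  →  g(a, s(s(g(c, s(g(a, c))))))   [R2 at 2.1.1.1]
5. g(a, s(s(g(c, s(g(a, c))))))  →  g(a, s(s(g(a, c))))   [R2 at 2.1.1]
6. g(a, s(s(g(a, c))))  →  g(a, s(s(c)))   [R7 at 2.1.1]
7. g(a, s(s(c)))  →  c   [R3 at ε]

Reduce t₂ = s(g(c, s(g(g(c, s(c)), s(g(g(a, a), a)))))):
1. s(g(c, s(g(g(c, s(c)), s(g(g(a, a), a))))))  →  s(g(g(c, s(c)), s(g(g(a, a), a))))   [R2 at 1]
2. s(g(g(c, s(c)), s(g(g(a, a), a))))  →  s(g(c, s(g(g(a, a), a))))   [R2 at 1.1]
3. s(g(c, s(g(g(a, a), a))))  →  s(g(g(a, a), a))   [R2 at 1]
4. s(g(g(a, a), a))  →  s(g(a, a))   [R6 at 1.1]
5. s(g(a, a))  →  s(a)   [R6 at 1]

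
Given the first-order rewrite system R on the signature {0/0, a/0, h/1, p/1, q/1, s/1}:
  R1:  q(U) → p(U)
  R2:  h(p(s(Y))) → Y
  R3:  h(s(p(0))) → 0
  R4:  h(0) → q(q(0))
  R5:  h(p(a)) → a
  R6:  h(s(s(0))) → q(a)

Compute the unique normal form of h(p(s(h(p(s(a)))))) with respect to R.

a

1. h(p(s(h(p(s(a))))))  →  h(p(s(a)))   [R2 at ε]
2. h(p(s(a)))  →  a   [R2 at ε]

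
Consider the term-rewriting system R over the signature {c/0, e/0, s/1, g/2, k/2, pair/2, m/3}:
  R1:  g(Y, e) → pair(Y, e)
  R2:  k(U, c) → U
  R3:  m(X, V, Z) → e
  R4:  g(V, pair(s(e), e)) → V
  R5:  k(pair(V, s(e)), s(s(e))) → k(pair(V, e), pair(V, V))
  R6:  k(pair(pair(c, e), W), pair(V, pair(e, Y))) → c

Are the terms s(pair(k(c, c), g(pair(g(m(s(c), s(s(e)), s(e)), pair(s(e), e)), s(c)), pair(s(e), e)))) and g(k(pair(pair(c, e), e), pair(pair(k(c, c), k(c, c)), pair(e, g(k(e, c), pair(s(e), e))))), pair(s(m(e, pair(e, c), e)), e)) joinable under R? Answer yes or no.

no — NF(t₁) = s(pair(c, pair(e, s(c)))), NF(t₂) = c

Reduce t₁ = s(pair(k(c, c), g(pair(g(m(s(c), s(s(e)), s(e)), pair(s(e), e)), s(c)), pair(s(e), e)))):
1. s(pair(k(c, c), g(pair(g(m(s(c), s(s(e)), s(e)), pair(s(e), e)), s(c)), pair(s(e), e))))  →  s(pair(c, g(pair(g(m(s(c), s(s(e)), s(e)), pair(s(e), e)), s(c)), pair(s(e), e))))   [R2 at 1.1]
2. s(pair(c, g(pair(g(m(s(c), s(s(e)), s(e)), pair(s(e), e)), s(c)), pair(s(e), e))))  →  s(pair(c, pair(g(m(s(c), s(s(e)), s(e)), pair(s(e), e)), s(c))))   [R4 at 1.2]
3. s(pair(c, pair(g(m(s(c), s(s(e)), s(e)), pair(s(e), e)), s(c))))  →  s(pair(c, pair(m(s(c), s(s(e)), s(e)), s(c))))   [R4 at 1.2.1]
4. s(pair(c, pair(m(s(c), s(s(e)), s(e)), s(c))))  →  s(pair(c, pair(e, s(c))))   [R3 at 1.2.1]

Reduce t₂ = g(k(pair(pair(c, e), e), pair(pair(k(c, c), k(c, c)), pair(e, g(k(e, c), pair(s(e), e))))), pair(s(m(e, pair(e, c), e)), e)):
1. g(k(pair(pair(c, e), e), pair(pair(k(c, c), k(c, c)), pair(e, g(k(e, c), pair(s(e), e))))), pair(s(m(e, pair(e, c), e)), e))  →  g(c, pair(s(m(e, pair(e, c), e)), e))   [R6 at 1]
2. g(c, pair(s(m(e, pair(e, c), e)), e))  →  g(c, pair(s(e), e))   [R3 at 2.1.1]
3. g(c, pair(s(e), e))  →  c   [R4 at ε]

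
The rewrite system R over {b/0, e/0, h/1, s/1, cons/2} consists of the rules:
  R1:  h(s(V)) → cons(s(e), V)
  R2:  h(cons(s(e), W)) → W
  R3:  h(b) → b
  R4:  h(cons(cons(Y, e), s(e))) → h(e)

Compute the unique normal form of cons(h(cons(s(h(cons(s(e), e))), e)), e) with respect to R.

1. cons(h(cons(s(h(cons(s(e), e))), e)), e)  →  cons(h(cons(s(e), e)), e)   [R2 at 1.1.1.1]
2. cons(h(cons(s(e), e)), e)  →  cons(e, e)   [R2 at 1]

cons(e, e)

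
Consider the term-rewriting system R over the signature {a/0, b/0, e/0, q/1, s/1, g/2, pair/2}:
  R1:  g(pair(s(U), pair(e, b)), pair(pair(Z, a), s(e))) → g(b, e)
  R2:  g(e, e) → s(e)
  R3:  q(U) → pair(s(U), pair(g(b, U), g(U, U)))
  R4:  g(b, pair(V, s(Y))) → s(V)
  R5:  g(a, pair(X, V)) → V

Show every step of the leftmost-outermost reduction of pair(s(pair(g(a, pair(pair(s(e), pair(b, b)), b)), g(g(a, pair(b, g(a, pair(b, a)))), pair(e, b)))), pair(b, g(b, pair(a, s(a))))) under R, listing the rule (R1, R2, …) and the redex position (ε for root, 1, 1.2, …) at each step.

pair(s(pair(b, b)), pair(b, s(a)))

1. pair(s(pair(g(a, pair(pair(s(e), pair(b, b)), b)), g(g(a, pair(b, g(a, pair(b, a)))), pair(e, b)))), pair(b, g(b, pair(a, s(a)))))  →  pair(s(pair(b, g(g(a, pair(b, g(a, pair(b, a)))), pair(e, b)))), pair(b, g(b, pair(a, s(a)))))   [R5 at 1.1.1]
2. pair(s(pair(b, g(g(a, pair(b, g(a, pair(b, a)))), pair(e, b)))), pair(b, g(b, pair(a, s(a)))))  →  pair(s(pair(b, g(g(a, pair(b, a)), pair(e, b)))), pair(b, g(b, pair(a, s(a)))))   [R5 at 1.1.2.1]
3. pair(s(pair(b, g(g(a, pair(b, a)), pair(e, b)))), pair(b, g(b, pair(a, s(a)))))  →  pair(s(pair(b, g(a, pair(e, b)))), pair(b, g(b, pair(a, s(a)))))   [R5 at 1.1.2.1]
4. pair(s(pair(b, g(a, pair(e, b)))), pair(b, g(b, pair(a, s(a)))))  →  pair(s(pair(b, b)), pair(b, g(b, pair(a, s(a)))))   [R5 at 1.1.2]
5. pair(s(pair(b, b)), pair(b, g(b, pair(a, s(a)))))  →  pair(s(pair(b, b)), pair(b, s(a)))   [R4 at 2.2]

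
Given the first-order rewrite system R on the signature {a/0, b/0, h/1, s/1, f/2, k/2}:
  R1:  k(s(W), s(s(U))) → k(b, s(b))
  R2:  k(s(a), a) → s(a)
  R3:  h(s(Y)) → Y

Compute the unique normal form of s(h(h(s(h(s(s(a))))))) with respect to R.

1. s(h(h(s(h(s(s(a)))))))  →  s(h(h(s(s(a)))))   [R3 at 1.1]
2. s(h(h(s(s(a)))))  →  s(h(s(a)))   [R3 at 1.1]
3. s(h(s(a)))  →  s(a)   [R3 at 1]

s(a)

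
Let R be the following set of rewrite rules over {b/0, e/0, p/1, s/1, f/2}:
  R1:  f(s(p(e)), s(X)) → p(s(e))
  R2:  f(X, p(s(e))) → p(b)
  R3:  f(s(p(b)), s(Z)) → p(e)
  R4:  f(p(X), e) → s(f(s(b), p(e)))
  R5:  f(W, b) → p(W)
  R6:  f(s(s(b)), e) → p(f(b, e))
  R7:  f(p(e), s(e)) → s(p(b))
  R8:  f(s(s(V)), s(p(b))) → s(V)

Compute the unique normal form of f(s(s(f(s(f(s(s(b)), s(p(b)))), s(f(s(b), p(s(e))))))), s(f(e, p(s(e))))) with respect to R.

s(s(b))

1. f(s(s(f(s(f(s(s(b)), s(p(b)))), s(f(s(b), p(s(e))))))), s(f(e, p(s(e)))))  →  f(s(s(f(s(s(b)), s(f(s(b), p(s(e))))))), s(f(e, p(s(e)))))   [R8 at 1.1.1.1.1]
2. f(s(s(f(s(s(b)), s(f(s(b), p(s(e))))))), s(f(e, p(s(e)))))  →  f(s(s(f(s(s(b)), s(p(b))))), s(f(e, p(s(e)))))   [R2 at 1.1.1.2.1]
3. f(s(s(f(s(s(b)), s(p(b))))), s(f(e, p(s(e)))))  →  f(s(s(s(b))), s(f(e, p(s(e)))))   [R8 at 1.1.1]
4. f(s(s(s(b))), s(f(e, p(s(e)))))  →  f(s(s(s(b))), s(p(b)))   [R2 at 2.1]
5. f(s(s(s(b))), s(p(b)))  →  s(s(b))   [R8 at ε]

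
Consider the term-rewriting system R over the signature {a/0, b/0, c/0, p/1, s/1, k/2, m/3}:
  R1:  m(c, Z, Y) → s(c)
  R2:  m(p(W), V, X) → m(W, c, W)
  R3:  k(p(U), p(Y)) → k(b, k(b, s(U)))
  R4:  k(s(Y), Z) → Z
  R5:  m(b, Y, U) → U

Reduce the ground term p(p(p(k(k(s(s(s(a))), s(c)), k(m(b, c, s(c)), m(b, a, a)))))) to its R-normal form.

p(p(p(a)))

1. p(p(p(k(k(s(s(s(a))), s(c)), k(m(b, c, s(c)), m(b, a, a))))))  →  p(p(p(k(s(c), k(m(b, c, s(c)), m(b, a, a))))))   [R4 at 1.1.1.1]
2. p(p(p(k(s(c), k(m(b, c, s(c)), m(b, a, a))))))  →  p(p(p(k(m(b, c, s(c)), m(b, a, a)))))   [R4 at 1.1.1]
3. p(p(p(k(m(b, c, s(c)), m(b, a, a)))))  →  p(p(p(k(s(c), m(b, a, a)))))   [R5 at 1.1.1.1]
4. p(p(p(k(s(c), m(b, a, a)))))  →  p(p(p(m(b, a, a))))   [R4 at 1.1.1]
5. p(p(p(m(b, a, a))))  →  p(p(p(a)))   [R5 at 1.1.1]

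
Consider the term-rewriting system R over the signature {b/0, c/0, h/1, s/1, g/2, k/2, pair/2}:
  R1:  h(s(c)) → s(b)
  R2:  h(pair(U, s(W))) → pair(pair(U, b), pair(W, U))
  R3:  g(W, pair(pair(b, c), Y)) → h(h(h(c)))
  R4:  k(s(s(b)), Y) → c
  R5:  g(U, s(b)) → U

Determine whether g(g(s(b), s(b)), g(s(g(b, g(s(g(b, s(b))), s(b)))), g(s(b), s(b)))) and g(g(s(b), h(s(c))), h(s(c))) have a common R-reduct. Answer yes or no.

Reduce t₁ = g(g(s(b), s(b)), g(s(g(b, g(s(g(b, s(b))), s(b)))), g(s(b), s(b)))):
1. g(g(s(b), s(b)), g(s(g(b, g(s(g(b, s(b))), s(b)))), g(s(b), s(b))))  →  g(s(b), g(s(g(b, g(s(g(b, s(b))), s(b)))), g(s(b), s(b))))   [R5 at 1]
2. g(s(b), g(s(g(b, g(s(g(b, s(b))), s(b)))), g(s(b), s(b))))  →  g(s(b), g(s(g(b, s(g(b, s(b))))), g(s(b), s(b))))   [R5 at 2.1.1.2]
3. g(s(b), g(s(g(b, s(g(b, s(b))))), g(s(b), s(b))))  →  g(s(b), g(s(g(b, s(b))), g(s(b), s(b))))   [R5 at 2.1.1.2.1]
4. g(s(b), g(s(g(b, s(b))), g(s(b), s(b))))  →  g(s(b), g(s(b), g(s(b), s(b))))   [R5 at 2.1.1]
5. g(s(b), g(s(b), g(s(b), s(b))))  →  g(s(b), g(s(b), s(b)))   [R5 at 2.2]
6. g(s(b), g(s(b), s(b)))  →  g(s(b), s(b))   [R5 at 2]
7. g(s(b), s(b))  →  s(b)   [R5 at ε]

Reduce t₂ = g(g(s(b), h(s(c))), h(s(c))):
1. g(g(s(b), h(s(c))), h(s(c)))  →  g(g(s(b), s(b)), h(s(c)))   [R1 at 1.2]
2. g(g(s(b), s(b)), h(s(c)))  →  g(s(b), h(s(c)))   [R5 at 1]
3. g(s(b), h(s(c)))  →  g(s(b), s(b))   [R1 at 2]
4. g(s(b), s(b))  →  s(b)   [R5 at ε]

yes — NF(t₁) = s(b), NF(t₂) = s(b)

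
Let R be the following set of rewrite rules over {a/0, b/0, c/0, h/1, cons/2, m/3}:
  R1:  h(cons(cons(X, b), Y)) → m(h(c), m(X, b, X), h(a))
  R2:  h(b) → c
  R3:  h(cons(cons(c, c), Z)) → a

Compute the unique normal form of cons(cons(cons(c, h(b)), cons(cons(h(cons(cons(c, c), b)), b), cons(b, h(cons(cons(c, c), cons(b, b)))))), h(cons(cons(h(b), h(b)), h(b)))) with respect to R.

cons(cons(cons(c, c), cons(cons(a, b), cons(b, a))), a)

1. cons(cons(cons(c, h(b)), cons(cons(h(cons(cons(c, c), b)), b), cons(b, h(cons(cons(c, c), cons(b, b)))))), h(cons(cons(h(b), h(b)), h(b))))  →  cons(cons(cons(c, c), cons(cons(h(cons(cons(c, c), b)), b), cons(b, h(cons(cons(c, c), cons(b, b)))))), h(cons(cons(h(b), h(b)), h(b))))   [R2 at 1.1.2]
2. cons(cons(cons(c, c), cons(cons(h(cons(cons(c, c), b)), b), cons(b, h(cons(cons(c, c), cons(b, b)))))), h(cons(cons(h(b), h(b)), h(b))))  →  cons(cons(cons(c, c), cons(cons(a, b), cons(b, h(cons(cons(c, c), cons(b, b)))))), h(cons(cons(h(b), h(b)), h(b))))   [R3 at 1.2.1.1]
3. cons(cons(cons(c, c), cons(cons(a, b), cons(b, h(cons(cons(c, c), cons(b, b)))))), h(cons(cons(h(b), h(b)), h(b))))  →  cons(cons(cons(c, c), cons(cons(a, b), cons(b, a))), h(cons(cons(h(b), h(b)), h(b))))   [R3 at 1.2.2.2]
4. cons(cons(cons(c, c), cons(cons(a, b), cons(b, a))), h(cons(cons(h(b), h(b)), h(b))))  →  cons(cons(cons(c, c), cons(cons(a, b), cons(b, a))), h(cons(cons(c, h(b)), h(b))))   [R2 at 2.1.1.1]
5. cons(cons(cons(c, c), cons(cons(a, b), cons(b, a))), h(cons(cons(c, h(b)), h(b))))  →  cons(cons(cons(c, c), cons(cons(a, b), cons(b, a))), h(cons(cons(c, c), h(b))))   [R2 at 2.1.1.2]
6. cons(cons(cons(c, c), cons(cons(a, b), cons(b, a))), h(cons(cons(c, c), h(b))))  →  cons(cons(cons(c, c), cons(cons(a, b), cons(b, a))), a)   [R3 at 2]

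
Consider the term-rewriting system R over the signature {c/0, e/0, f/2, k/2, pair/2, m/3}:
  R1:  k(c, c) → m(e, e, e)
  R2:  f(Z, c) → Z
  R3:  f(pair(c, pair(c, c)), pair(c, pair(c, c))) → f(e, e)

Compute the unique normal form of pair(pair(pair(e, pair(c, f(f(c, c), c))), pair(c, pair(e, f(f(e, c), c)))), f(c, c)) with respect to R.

pair(pair(pair(e, pair(c, c)), pair(c, pair(e, e))), c)

1. pair(pair(pair(e, pair(c, f(f(c, c), c))), pair(c, pair(e, f(f(e, c), c)))), f(c, c))  →  pair(pair(pair(e, pair(c, f(c, c))), pair(c, pair(e, f(f(e, c), c)))), f(c, c))   [R2 at 1.1.2.2]
2. pair(pair(pair(e, pair(c, f(c, c))), pair(c, pair(e, f(f(e, c), c)))), f(c, c))  →  pair(pair(pair(e, pair(c, c)), pair(c, pair(e, f(f(e, c), c)))), f(c, c))   [R2 at 1.1.2.2]
3. pair(pair(pair(e, pair(c, c)), pair(c, pair(e, f(f(e, c), c)))), f(c, c))  →  pair(pair(pair(e, pair(c, c)), pair(c, pair(e, f(e, c)))), f(c, c))   [R2 at 1.2.2.2]
4. pair(pair(pair(e, pair(c, c)), pair(c, pair(e, f(e, c)))), f(c, c))  →  pair(pair(pair(e, pair(c, c)), pair(c, pair(e, e))), f(c, c))   [R2 at 1.2.2.2]
5. pair(pair(pair(e, pair(c, c)), pair(c, pair(e, e))), f(c, c))  →  pair(pair(pair(e, pair(c, c)), pair(c, pair(e, e))), c)   [R2 at 2]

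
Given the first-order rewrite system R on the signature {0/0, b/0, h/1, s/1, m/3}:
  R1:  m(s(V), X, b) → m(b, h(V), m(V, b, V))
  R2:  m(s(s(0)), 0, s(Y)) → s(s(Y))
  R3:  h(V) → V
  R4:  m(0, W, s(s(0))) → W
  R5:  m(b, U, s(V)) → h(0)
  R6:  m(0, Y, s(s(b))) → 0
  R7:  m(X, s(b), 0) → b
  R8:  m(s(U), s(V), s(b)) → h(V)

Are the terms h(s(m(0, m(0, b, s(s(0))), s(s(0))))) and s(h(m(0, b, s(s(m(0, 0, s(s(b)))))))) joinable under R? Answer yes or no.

Reduce t₁ = h(s(m(0, m(0, b, s(s(0))), s(s(0))))):
1. h(s(m(0, m(0, b, s(s(0))), s(s(0)))))  →  s(m(0, m(0, b, s(s(0))), s(s(0))))   [R3 at ε]
2. s(m(0, m(0, b, s(s(0))), s(s(0))))  →  s(m(0, b, s(s(0))))   [R4 at 1]
3. s(m(0, b, s(s(0))))  →  s(b)   [R4 at 1]

Reduce t₂ = s(h(m(0, b, s(s(m(0, 0, s(s(b)))))))):
1. s(h(m(0, b, s(s(m(0, 0, s(s(b))))))))  →  s(m(0, b, s(s(m(0, 0, s(s(b)))))))   [R3 at 1]
2. s(m(0, b, s(s(m(0, 0, s(s(b)))))))  →  s(m(0, b, s(s(0))))   [R6 at 1.3.1.1]
3. s(m(0, b, s(s(0))))  →  s(b)   [R4 at 1]

yes — NF(t₁) = s(b), NF(t₂) = s(b)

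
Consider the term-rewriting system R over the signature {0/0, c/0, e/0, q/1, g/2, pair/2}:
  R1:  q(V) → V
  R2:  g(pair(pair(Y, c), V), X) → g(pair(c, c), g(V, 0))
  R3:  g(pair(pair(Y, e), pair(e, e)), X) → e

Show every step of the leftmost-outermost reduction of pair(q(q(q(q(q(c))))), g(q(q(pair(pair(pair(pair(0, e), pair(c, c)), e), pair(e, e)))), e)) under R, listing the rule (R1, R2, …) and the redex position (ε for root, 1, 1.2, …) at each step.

pair(c, e)

1. pair(q(q(q(q(q(c))))), g(q(q(pair(pair(pair(pair(0, e), pair(c, c)), e), pair(e, e)))), e))  →  pair(q(q(q(q(c)))), g(q(q(pair(pair(pair(pair(0, e), pair(c, c)), e), pair(e, e)))), e))   [R1 at 1]
2. pair(q(q(q(q(c)))), g(q(q(pair(pair(pair(pair(0, e), pair(c, c)), e), pair(e, e)))), e))  →  pair(q(q(q(c))), g(q(q(pair(pair(pair(pair(0, e), pair(c, c)), e), pair(e, e)))), e))   [R1 at 1]
3. pair(q(q(q(c))), g(q(q(pair(pair(pair(pair(0, e), pair(c, c)), e), pair(e, e)))), e))  →  pair(q(q(c)), g(q(q(pair(pair(pair(pair(0, e), pair(c, c)), e), pair(e, e)))), e))   [R1 at 1]
4. pair(q(q(c)), g(q(q(pair(pair(pair(pair(0, e), pair(c, c)), e), pair(e, e)))), e))  →  pair(q(c), g(q(q(pair(pair(pair(pair(0, e), pair(c, c)), e), pair(e, e)))), e))   [R1 at 1]
5. pair(q(c), g(q(q(pair(pair(pair(pair(0, e), pair(c, c)), e), pair(e, e)))), e))  →  pair(c, g(q(q(pair(pair(pair(pair(0, e), pair(c, c)), e), pair(e, e)))), e))   [R1 at 1]
6. pair(c, g(q(q(pair(pair(pair(pair(0, e), pair(c, c)), e), pair(e, e)))), e))  →  pair(c, g(q(pair(pair(pair(pair(0, e), pair(c, c)), e), pair(e, e))), e))   [R1 at 2.1]
7. pair(c, g(q(pair(pair(pair(pair(0, e), pair(c, c)), e), pair(e, e))), e))  →  pair(c, g(pair(pair(pair(pair(0, e), pair(c, c)), e), pair(e, e)), e))   [R1 at 2.1]
8. pair(c, g(pair(pair(pair(pair(0, e), pair(c, c)), e), pair(e, e)), e))  →  pair(c, e)   [R3 at 2]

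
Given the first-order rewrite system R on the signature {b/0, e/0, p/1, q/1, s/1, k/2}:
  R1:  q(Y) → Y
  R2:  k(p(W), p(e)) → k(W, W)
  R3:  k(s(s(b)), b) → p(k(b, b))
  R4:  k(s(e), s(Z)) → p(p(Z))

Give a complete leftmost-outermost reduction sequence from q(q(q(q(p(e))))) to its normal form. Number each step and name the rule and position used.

p(e)

1. q(q(q(q(p(e)))))  →  q(q(q(p(e))))   [R1 at ε]
2. q(q(q(p(e))))  →  q(q(p(e)))   [R1 at ε]
3. q(q(p(e)))  →  q(p(e))   [R1 at ε]
4. q(p(e))  →  p(e)   [R1 at ε]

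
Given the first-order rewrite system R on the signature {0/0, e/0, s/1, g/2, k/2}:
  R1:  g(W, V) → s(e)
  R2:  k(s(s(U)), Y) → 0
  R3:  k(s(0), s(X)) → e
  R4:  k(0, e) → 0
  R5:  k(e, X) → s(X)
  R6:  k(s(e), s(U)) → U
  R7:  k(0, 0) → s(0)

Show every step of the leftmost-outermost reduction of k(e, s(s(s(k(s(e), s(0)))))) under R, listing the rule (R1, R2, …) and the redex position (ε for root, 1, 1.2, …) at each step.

1. k(e, s(s(s(k(s(e), s(0))))))  →  s(s(s(s(k(s(e), s(0))))))   [R5 at ε]
2. s(s(s(s(k(s(e), s(0))))))  →  s(s(s(s(0))))   [R6 at 1.1.1.1]

s(s(s(s(0))))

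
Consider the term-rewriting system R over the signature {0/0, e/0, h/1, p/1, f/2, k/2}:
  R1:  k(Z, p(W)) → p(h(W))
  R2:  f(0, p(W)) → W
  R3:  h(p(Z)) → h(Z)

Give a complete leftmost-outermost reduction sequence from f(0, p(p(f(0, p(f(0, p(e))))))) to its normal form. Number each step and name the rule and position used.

p(e)

1. f(0, p(p(f(0, p(f(0, p(e)))))))  →  p(f(0, p(f(0, p(e)))))   [R2 at ε]
2. p(f(0, p(f(0, p(e)))))  →  p(f(0, p(e)))   [R2 at 1]
3. p(f(0, p(e)))  →  p(e)   [R2 at 1]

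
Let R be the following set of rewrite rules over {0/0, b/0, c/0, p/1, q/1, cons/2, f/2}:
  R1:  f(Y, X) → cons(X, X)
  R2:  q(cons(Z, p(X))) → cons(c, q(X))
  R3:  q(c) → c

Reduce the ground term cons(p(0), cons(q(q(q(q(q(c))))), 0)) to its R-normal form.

1. cons(p(0), cons(q(q(q(q(q(c))))), 0))  →  cons(p(0), cons(q(q(q(q(c)))), 0))   [R3 at 2.1.1.1.1.1]
2. cons(p(0), cons(q(q(q(q(c)))), 0))  →  cons(p(0), cons(q(q(q(c))), 0))   [R3 at 2.1.1.1.1]
3. cons(p(0), cons(q(q(q(c))), 0))  →  cons(p(0), cons(q(q(c)), 0))   [R3 at 2.1.1.1]
4. cons(p(0), cons(q(q(c)), 0))  →  cons(p(0), cons(q(c), 0))   [R3 at 2.1.1]
5. cons(p(0), cons(q(c), 0))  →  cons(p(0), cons(c, 0))   [R3 at 2.1]

cons(p(0), cons(c, 0))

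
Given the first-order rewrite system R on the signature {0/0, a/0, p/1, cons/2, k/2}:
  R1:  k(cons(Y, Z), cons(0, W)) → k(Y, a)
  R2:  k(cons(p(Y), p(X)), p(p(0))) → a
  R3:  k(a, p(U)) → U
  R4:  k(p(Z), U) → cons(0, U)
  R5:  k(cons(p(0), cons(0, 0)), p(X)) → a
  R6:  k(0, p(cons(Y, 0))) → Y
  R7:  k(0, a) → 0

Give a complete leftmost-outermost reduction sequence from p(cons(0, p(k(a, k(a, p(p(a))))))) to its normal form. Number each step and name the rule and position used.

1. p(cons(0, p(k(a, k(a, p(p(a)))))))  →  p(cons(0, p(k(a, p(a)))))   [R3 at 1.2.1.2]
2. p(cons(0, p(k(a, p(a)))))  →  p(cons(0, p(a)))   [R3 at 1.2.1]

p(cons(0, p(a)))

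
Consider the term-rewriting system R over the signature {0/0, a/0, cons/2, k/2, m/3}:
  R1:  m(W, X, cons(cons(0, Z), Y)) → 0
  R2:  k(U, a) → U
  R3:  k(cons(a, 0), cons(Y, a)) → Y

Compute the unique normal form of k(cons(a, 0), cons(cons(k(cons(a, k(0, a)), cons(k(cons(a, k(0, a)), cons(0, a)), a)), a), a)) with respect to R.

1. k(cons(a, 0), cons(cons(k(cons(a, k(0, a)), cons(k(cons(a, k(0, a)), cons(0, a)), a)), a), a))  →  cons(k(cons(a, k(0, a)), cons(k(cons(a, k(0, a)), cons(0, a)), a)), a)   [R3 at ε]
2. cons(k(cons(a, k(0, a)), cons(k(cons(a, k(0, a)), cons(0, a)), a)), a)  →  cons(k(cons(a, 0), cons(k(cons(a, k(0, a)), cons(0, a)), a)), a)   [R2 at 1.1.2]
3. cons(k(cons(a, 0), cons(k(cons(a, k(0, a)), cons(0, a)), a)), a)  →  cons(k(cons(a, k(0, a)), cons(0, a)), a)   [R3 at 1]
4. cons(k(cons(a, k(0, a)), cons(0, a)), a)  →  cons(k(cons(a, 0), cons(0, a)), a)   [R2 at 1.1.2]
5. cons(k(cons(a, 0), cons(0, a)), a)  →  cons(0, a)   [R3 at 1]

cons(0, a)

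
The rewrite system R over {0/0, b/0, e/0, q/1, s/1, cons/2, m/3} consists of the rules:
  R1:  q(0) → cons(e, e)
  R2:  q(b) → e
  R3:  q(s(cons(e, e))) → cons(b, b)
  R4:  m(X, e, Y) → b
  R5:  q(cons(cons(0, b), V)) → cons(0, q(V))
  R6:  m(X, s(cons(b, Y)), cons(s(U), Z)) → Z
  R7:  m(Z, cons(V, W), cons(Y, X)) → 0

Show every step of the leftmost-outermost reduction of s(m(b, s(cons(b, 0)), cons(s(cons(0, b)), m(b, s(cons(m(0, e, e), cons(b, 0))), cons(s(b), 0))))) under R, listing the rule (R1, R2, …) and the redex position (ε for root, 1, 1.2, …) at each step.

s(0)

1. s(m(b, s(cons(b, 0)), cons(s(cons(0, b)), m(b, s(cons(m(0, e, e), cons(b, 0))), cons(s(b), 0)))))  →  s(m(b, s(cons(m(0, e, e), cons(b, 0))), cons(s(b), 0)))   [R6 at 1]
2. s(m(b, s(cons(m(0, e, e), cons(b, 0))), cons(s(b), 0)))  →  s(m(b, s(cons(b, cons(b, 0))), cons(s(b), 0)))   [R4 at 1.2.1.1]
3. s(m(b, s(cons(b, cons(b, 0))), cons(s(b), 0)))  →  s(0)   [R6 at 1]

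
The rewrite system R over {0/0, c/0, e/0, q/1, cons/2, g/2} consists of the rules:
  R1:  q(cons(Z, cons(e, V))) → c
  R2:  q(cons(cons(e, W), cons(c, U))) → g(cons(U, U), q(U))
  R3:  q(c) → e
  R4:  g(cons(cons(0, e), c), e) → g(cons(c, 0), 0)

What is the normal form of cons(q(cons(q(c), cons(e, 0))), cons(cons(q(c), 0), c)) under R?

cons(c, cons(cons(e, 0), c))

1. cons(q(cons(q(c), cons(e, 0))), cons(cons(q(c), 0), c))  →  cons(c, cons(cons(q(c), 0), c))   [R1 at 1]
2. cons(c, cons(cons(q(c), 0), c))  →  cons(c, cons(cons(e, 0), c))   [R3 at 2.1.1]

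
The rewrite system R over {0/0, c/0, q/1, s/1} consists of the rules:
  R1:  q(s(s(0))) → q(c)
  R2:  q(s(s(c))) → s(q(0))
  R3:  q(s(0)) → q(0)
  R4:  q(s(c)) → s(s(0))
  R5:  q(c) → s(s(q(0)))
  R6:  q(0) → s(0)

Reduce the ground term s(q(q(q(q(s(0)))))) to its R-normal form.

1. s(q(q(q(q(s(0))))))  →  s(q(q(q(q(0)))))   [R3 at 1.1.1.1]
2. s(q(q(q(q(0)))))  →  s(q(q(q(s(0)))))   [R6 at 1.1.1.1]
3. s(q(q(q(s(0)))))  →  s(q(q(q(0))))   [R3 at 1.1.1]
4. s(q(q(q(0))))  →  s(q(q(s(0))))   [R6 at 1.1.1]
5. s(q(q(s(0))))  →  s(q(q(0)))   [R3 at 1.1]
6. s(q(q(0)))  →  s(q(s(0)))   [R6 at 1.1]
7. s(q(s(0)))  →  s(q(0))   [R3 at 1]
8. s(q(0))  →  s(s(0))   [R6 at 1]

s(s(0))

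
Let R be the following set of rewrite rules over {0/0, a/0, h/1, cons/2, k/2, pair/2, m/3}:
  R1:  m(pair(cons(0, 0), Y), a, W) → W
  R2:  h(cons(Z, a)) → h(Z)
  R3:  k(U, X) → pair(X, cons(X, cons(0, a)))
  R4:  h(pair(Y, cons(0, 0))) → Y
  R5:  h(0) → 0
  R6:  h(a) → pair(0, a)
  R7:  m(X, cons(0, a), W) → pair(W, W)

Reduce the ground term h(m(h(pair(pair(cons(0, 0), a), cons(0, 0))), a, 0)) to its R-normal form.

0

1. h(m(h(pair(pair(cons(0, 0), a), cons(0, 0))), a, 0))  →  h(m(pair(cons(0, 0), a), a, 0))   [R4 at 1.1]
2. h(m(pair(cons(0, 0), a), a, 0))  →  h(0)   [R1 at 1]
3. h(0)  →  0   [R5 at ε]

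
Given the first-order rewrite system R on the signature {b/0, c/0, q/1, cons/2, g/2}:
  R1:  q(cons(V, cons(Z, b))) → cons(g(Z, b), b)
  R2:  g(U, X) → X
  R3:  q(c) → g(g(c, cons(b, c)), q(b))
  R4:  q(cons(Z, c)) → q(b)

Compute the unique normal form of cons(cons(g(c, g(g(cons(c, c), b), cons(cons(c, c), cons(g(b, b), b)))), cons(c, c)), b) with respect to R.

1. cons(cons(g(c, g(g(cons(c, c), b), cons(cons(c, c), cons(g(b, b), b)))), cons(c, c)), b)  →  cons(cons(g(g(cons(c, c), b), cons(cons(c, c), cons(g(b, b), b))), cons(c, c)), b)   [R2 at 1.1]
2. cons(cons(g(g(cons(c, c), b), cons(cons(c, c), cons(g(b, b), b))), cons(c, c)), b)  →  cons(cons(cons(cons(c, c), cons(g(b, b), b)), cons(c, c)), b)   [R2 at 1.1]
3. cons(cons(cons(cons(c, c), cons(g(b, b), b)), cons(c, c)), b)  →  cons(cons(cons(cons(c, c), cons(b, b)), cons(c, c)), b)   [R2 at 1.1.2.1]

cons(cons(cons(cons(c, c), cons(b, b)), cons(c, c)), b)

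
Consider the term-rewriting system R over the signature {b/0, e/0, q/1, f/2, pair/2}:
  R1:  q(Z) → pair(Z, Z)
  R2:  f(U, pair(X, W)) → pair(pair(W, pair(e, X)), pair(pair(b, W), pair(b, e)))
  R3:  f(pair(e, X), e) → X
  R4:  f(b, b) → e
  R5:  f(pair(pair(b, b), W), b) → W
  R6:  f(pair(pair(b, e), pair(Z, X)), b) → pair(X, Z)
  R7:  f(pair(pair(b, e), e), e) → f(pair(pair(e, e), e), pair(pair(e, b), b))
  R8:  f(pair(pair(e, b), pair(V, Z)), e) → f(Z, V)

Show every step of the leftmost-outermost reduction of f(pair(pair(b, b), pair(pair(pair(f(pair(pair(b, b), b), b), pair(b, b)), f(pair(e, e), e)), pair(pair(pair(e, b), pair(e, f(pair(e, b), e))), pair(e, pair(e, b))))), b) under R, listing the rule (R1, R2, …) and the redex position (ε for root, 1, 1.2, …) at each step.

1. f(pair(pair(b, b), pair(pair(pair(f(pair(pair(b, b), b), b), pair(b, b)), f(pair(e, e), e)), pair(pair(pair(e, b), pair(e, f(pair(e, b), e))), pair(e, pair(e, b))))), b)  →  pair(pair(pair(f(pair(pair(b, b), b), b), pair(b, b)), f(pair(e, e), e)), pair(pair(pair(e, b), pair(e, f(pair(e, b), e))), pair(e, pair(e, b))))   [R5 at ε]
2. pair(pair(pair(f(pair(pair(b, b), b), b), pair(b, b)), f(pair(e, e), e)), pair(pair(pair(e, b), pair(e, f(pair(e, b), e))), pair(e, pair(e, b))))  →  pair(pair(pair(b, pair(b, b)), f(pair(e, e), e)), pair(pair(pair(e, b), pair(e, f(pair(e, b), e))), pair(e, pair(e, b))))   [R5 at 1.1.1]
3. pair(pair(pair(b, pair(b, b)), f(pair(e, e), e)), pair(pair(pair(e, b), pair(e, f(pair(e, b), e))), pair(e, pair(e, b))))  →  pair(pair(pair(b, pair(b, b)), e), pair(pair(pair(e, b), pair(e, f(pair(e, b), e))), pair(e, pair(e, b))))   [R3 at 1.2]
4. pair(pair(pair(b, pair(b, b)), e), pair(pair(pair(e, b), pair(e, f(pair(e, b), e))), pair(e, pair(e, b))))  →  pair(pair(pair(b, pair(b, b)), e), pair(pair(pair(e, b), pair(e, b)), pair(e, pair(e, b))))   [R3 at 2.1.2.2]

pair(pair(pair(b, pair(b, b)), e), pair(pair(pair(e, b), pair(e, b)), pair(e, pair(e, b))))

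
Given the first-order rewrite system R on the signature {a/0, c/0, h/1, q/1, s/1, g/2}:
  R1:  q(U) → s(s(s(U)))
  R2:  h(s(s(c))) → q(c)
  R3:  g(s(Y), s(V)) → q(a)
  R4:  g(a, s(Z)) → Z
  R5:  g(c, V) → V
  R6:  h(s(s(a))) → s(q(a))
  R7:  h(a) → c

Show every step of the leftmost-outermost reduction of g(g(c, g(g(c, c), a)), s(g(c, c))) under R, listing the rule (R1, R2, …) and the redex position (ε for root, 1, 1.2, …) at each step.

c

1. g(g(c, g(g(c, c), a)), s(g(c, c)))  →  g(g(g(c, c), a), s(g(c, c)))   [R5 at 1]
2. g(g(g(c, c), a), s(g(c, c)))  →  g(g(c, a), s(g(c, c)))   [R5 at 1.1]
3. g(g(c, a), s(g(c, c)))  →  g(a, s(g(c, c)))   [R5 at 1]
4. g(a, s(g(c, c)))  →  g(c, c)   [R4 at ε]
5. g(c, c)  →  c   [R5 at ε]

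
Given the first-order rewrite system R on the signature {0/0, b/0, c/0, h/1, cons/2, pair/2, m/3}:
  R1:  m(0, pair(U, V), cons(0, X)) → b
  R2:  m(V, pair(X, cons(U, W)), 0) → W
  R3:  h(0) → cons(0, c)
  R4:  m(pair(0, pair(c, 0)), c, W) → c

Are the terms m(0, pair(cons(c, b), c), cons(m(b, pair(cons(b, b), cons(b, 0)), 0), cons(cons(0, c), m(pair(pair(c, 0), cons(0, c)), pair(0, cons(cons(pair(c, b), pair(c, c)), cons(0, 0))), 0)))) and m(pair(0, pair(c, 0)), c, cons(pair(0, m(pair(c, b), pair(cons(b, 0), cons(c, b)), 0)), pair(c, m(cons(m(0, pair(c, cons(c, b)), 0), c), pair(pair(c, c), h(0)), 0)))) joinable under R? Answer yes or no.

Reduce t₁ = m(0, pair(cons(c, b), c), cons(m(b, pair(cons(b, b), cons(b, 0)), 0), cons(cons(0, c), m(pair(pair(c, 0), cons(0, c)), pair(0, cons(cons(pair(c, b), pair(c, c)), cons(0, 0))), 0)))):
1. m(0, pair(cons(c, b), c), cons(m(b, pair(cons(b, b), cons(b, 0)), 0), cons(cons(0, c), m(pair(pair(c, 0), cons(0, c)), pair(0, cons(cons(pair(c, b), pair(c, c)), cons(0, 0))), 0))))  →  m(0, pair(cons(c, b), c), cons(0, cons(cons(0, c), m(pair(pair(c, 0), cons(0, c)), pair(0, cons(cons(pair(c, b), pair(c, c)), cons(0, 0))), 0))))   [R2 at 3.1]
2. m(0, pair(cons(c, b), c), cons(0, cons(cons(0, c), m(pair(pair(c, 0), cons(0, c)), pair(0, cons(cons(pair(c, b), pair(c, c)), cons(0, 0))), 0))))  →  b   [R1 at ε]

Reduce t₂ = m(pair(0, pair(c, 0)), c, cons(pair(0, m(pair(c, b), pair(cons(b, 0), cons(c, b)), 0)), pair(c, m(cons(m(0, pair(c, cons(c, b)), 0), c), pair(pair(c, c), h(0)), 0)))):
1. m(pair(0, pair(c, 0)), c, cons(pair(0, m(pair(c, b), pair(cons(b, 0), cons(c, b)), 0)), pair(c, m(cons(m(0, pair(c, cons(c, b)), 0), c), pair(pair(c, c), h(0)), 0))))  →  c   [R4 at ε]

no — NF(t₁) = b, NF(t₂) = c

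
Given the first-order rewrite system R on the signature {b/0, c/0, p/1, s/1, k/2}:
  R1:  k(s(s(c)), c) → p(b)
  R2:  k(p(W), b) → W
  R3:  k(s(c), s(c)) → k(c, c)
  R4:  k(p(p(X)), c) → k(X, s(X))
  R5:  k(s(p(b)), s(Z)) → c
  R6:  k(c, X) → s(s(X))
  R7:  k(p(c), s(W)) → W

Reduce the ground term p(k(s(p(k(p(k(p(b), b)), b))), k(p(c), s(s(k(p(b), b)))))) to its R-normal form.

1. p(k(s(p(k(p(k(p(b), b)), b))), k(p(c), s(s(k(p(b), b))))))  →  p(k(s(p(k(p(b), b))), k(p(c), s(s(k(p(b), b))))))   [R2 at 1.1.1.1]
2. p(k(s(p(k(p(b), b))), k(p(c), s(s(k(p(b), b))))))  →  p(k(s(p(b)), k(p(c), s(s(k(p(b), b))))))   [R2 at 1.1.1.1]
3. p(k(s(p(b)), k(p(c), s(s(k(p(b), b))))))  →  p(k(s(p(b)), s(k(p(b), b))))   [R7 at 1.2]
4. p(k(s(p(b)), s(k(p(b), b))))  →  p(c)   [R5 at 1]

p(c)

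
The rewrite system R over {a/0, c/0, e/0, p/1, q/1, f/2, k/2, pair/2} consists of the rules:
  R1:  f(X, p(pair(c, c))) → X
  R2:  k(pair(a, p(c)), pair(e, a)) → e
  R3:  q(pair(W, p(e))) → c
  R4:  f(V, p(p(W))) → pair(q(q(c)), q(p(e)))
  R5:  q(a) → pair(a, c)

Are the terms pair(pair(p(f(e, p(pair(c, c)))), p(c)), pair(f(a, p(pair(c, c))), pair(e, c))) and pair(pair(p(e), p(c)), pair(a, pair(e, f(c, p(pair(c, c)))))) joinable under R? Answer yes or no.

Reduce t₁ = pair(pair(p(f(e, p(pair(c, c)))), p(c)), pair(f(a, p(pair(c, c))), pair(e, c))):
1. pair(pair(p(f(e, p(pair(c, c)))), p(c)), pair(f(a, p(pair(c, c))), pair(e, c)))  →  pair(pair(p(e), p(c)), pair(f(a, p(pair(c, c))), pair(e, c)))   [R1 at 1.1.1]
2. pair(pair(p(e), p(c)), pair(f(a, p(pair(c, c))), pair(e, c)))  →  pair(pair(p(e), p(c)), pair(a, pair(e, c)))   [R1 at 2.1]

Reduce t₂ = pair(pair(p(e), p(c)), pair(a, pair(e, f(c, p(pair(c, c)))))):
1. pair(pair(p(e), p(c)), pair(a, pair(e, f(c, p(pair(c, c))))))  →  pair(pair(p(e), p(c)), pair(a, pair(e, c)))   [R1 at 2.2.2]

yes — NF(t₁) = pair(pair(p(e), p(c)), pair(a, pair(e, c))), NF(t₂) = pair(pair(p(e), p(c)), pair(a, pair(e, c)))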